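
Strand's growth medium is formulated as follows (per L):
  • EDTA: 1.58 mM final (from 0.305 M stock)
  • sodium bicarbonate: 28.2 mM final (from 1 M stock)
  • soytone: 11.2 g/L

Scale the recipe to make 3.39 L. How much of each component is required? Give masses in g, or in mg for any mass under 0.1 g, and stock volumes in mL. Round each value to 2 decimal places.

Working volume: 3.39 L.
EDTA: C1V1 = C2V2 → 1.58 mM × 3390 mL ÷ 305 mM = 17.56 mL
sodium bicarbonate: dilute stock: 28.2 mM × 3390 mL ÷ 1000 mM = 95.60 mL
soytone: 11.2 g/L × 3.39 L = 37.97 g

EDTA 17.56 mL; sodium bicarbonate 95.60 mL; soytone 37.97 g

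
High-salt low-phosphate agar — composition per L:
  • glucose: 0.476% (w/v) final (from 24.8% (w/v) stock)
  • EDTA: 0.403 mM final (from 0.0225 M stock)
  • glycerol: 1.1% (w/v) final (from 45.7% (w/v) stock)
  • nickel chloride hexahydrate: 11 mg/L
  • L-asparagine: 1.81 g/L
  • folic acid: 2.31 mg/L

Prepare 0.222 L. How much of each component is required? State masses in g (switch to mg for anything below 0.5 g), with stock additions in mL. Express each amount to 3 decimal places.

Working volume: 0.222 L.
glucose: C1V1 = C2V2 → 0.476% ÷ 24.8% × 222 mL = 4.261 mL
EDTA: C1V1 = C2V2 → 0.403 mM × 222 mL ÷ 22.5 mM = 3.976 mL
glycerol: dilute stock: 1.1% ÷ 45.7% × 222 mL = 5.344 mL
nickel chloride hexahydrate: 11 mg/L × 0.222 L = 2.442 mg
L-asparagine: 1.81 g/L × 0.222 L = 0.40182 g = 401.820 mg
folic acid: 2.31 mg/L × 0.222 L = 0.513 mg

glucose 4.261 mL; EDTA 3.976 mL; glycerol 5.344 mL; nickel chloride hexahydrate 2.442 mg; L-asparagine 401.820 mg; folic acid 0.513 mg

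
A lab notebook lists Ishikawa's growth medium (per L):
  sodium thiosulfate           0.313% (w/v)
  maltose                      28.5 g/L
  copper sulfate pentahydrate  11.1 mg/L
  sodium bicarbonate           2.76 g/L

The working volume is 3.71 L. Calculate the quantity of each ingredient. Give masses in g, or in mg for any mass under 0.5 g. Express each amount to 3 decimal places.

sodium thiosulfate 11.612 g; maltose 105.735 g; copper sulfate pentahydrate 41.181 mg; sodium bicarbonate 10.240 g

Scale factor relative to 1 L: 3.71.
sodium thiosulfate: 0.313% w/v = 3.13 g/L → 3.13 × 3.71 L = 11.612 g
maltose: 28.5 g/L × 3.71 L = 105.735 g
copper sulfate pentahydrate: 11.1 mg/L × 3.71 L = 41.181 mg
sodium bicarbonate: 2.76 g/L × 3.71 L = 10.240 g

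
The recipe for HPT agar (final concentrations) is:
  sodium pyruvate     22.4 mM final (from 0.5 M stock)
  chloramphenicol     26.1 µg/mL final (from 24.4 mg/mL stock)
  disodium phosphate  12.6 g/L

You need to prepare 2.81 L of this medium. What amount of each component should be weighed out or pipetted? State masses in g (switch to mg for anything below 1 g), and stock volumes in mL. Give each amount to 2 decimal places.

Scale factor relative to 1 L: 2.81.
sodium pyruvate: C1V1 = C2V2 → 22.4 mM × 2810 mL ÷ 500 mM = 125.89 mL
chloramphenicol: V = C2·V2/C1 = 26.1 µg/mL × 2810 mL ÷ 24400 µg/mL = 3.01 mL
disodium phosphate: 12.6 g/L × 2.81 L = 35.41 g

sodium pyruvate 125.89 mL; chloramphenicol 3.01 mL; disodium phosphate 35.41 g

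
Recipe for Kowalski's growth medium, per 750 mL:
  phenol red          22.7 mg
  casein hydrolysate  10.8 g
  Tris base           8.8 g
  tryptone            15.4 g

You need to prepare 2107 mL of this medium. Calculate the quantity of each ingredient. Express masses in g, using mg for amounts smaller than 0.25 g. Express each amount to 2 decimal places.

Scale factor = 2107 mL / 750 mL = 2.80933.
phenol red: 22.7 mg × (2107 mL / 750 mL) = 63.77 mg
casein hydrolysate: 10.8 g × (2107 mL / 750 mL) = 30.34 g
Tris base: 8.8 g × (2107 mL / 750 mL) = 24.72 g
tryptone: 15.4 g × (2107 mL / 750 mL) = 43.26 g

phenol red 63.77 mg; casein hydrolysate 30.34 g; Tris base 24.72 g; tryptone 43.26 g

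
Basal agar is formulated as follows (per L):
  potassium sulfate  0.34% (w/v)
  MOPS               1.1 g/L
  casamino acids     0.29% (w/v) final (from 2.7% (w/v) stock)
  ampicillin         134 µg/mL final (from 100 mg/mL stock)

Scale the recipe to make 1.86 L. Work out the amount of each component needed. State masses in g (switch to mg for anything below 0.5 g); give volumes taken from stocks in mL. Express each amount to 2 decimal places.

Working volume: 1.86 L.
potassium sulfate: 0.34 g per 100 mL × 1860 mL ÷ 100 = 6.32 g
MOPS: 1.1 g/L × 1.86 L = 2.05 g
casamino acids: C1V1 = C2V2 → 0.29% ÷ 2.7% × 1860 mL = 199.78 mL
ampicillin: V = C2·V2/C1 = 134 µg/mL × 1860 mL ÷ 100000 µg/mL = 2.49 mL

potassium sulfate 6.32 g; MOPS 2.05 g; casamino acids 199.78 mL; ampicillin 2.49 mL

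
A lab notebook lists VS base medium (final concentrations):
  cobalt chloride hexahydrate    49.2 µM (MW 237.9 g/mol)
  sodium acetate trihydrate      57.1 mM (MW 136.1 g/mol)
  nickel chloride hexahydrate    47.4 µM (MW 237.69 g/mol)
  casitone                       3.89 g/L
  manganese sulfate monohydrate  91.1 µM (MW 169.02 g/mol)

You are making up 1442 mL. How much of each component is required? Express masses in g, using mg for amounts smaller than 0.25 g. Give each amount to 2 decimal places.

Scale factor relative to 1 L: 1.442.
cobalt chloride hexahydrate: 49.2 µmol/L × 237.9 g/mol × 1.442 L ÷ 1000 = 16.88 mg
sodium acetate trihydrate: 57.1 mmol/L × 136.1 g/mol × 1.442 L ÷ 1000 = 11.21 g
nickel chloride hexahydrate: 47.4 µmol/L × 237.69 g/mol × 1.442 L ÷ 1000 = 16.25 mg
casitone: 3.89 g/L × 1.442 L = 5.61 g
manganese sulfate monohydrate: 91.1 µmol/L × 169.02 g/mol × 1.442 L ÷ 1000 = 22.20 mg

cobalt chloride hexahydrate 16.88 mg; sodium acetate trihydrate 11.21 g; nickel chloride hexahydrate 16.25 mg; casitone 5.61 g; manganese sulfate monohydrate 22.20 mg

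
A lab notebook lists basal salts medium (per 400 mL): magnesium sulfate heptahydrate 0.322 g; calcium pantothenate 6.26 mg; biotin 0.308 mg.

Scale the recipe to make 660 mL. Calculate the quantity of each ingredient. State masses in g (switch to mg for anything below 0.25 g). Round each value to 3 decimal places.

Ratio of target to recipe volume: 660 / 400 = 1.65.
magnesium sulfate heptahydrate: 0.322 g × (660 mL / 400 mL) = 0.531 g
calcium pantothenate: 6.26 mg × (660 mL / 400 mL) = 10.329 mg
biotin: 0.308 mg × (660 mL / 400 mL) = 0.508 mg

magnesium sulfate heptahydrate 0.531 g; calcium pantothenate 10.329 mg; biotin 0.508 mg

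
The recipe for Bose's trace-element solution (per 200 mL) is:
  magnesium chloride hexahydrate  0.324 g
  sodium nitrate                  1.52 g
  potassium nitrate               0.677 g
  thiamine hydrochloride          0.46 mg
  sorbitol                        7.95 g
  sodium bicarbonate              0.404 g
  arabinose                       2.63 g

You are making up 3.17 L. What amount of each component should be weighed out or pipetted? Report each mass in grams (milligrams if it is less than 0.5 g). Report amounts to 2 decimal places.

magnesium chloride hexahydrate 5.14 g; sodium nitrate 24.09 g; potassium nitrate 10.73 g; thiamine hydrochloride 7.29 mg; sorbitol 126.01 g; sodium bicarbonate 6.40 g; arabinose 41.69 g

Scale factor = 3170 mL / 200 mL = 15.85.
magnesium chloride hexahydrate: 0.324 g × (3170 mL / 200 mL) = 5.14 g
sodium nitrate: 1.52 g × (3170 mL / 200 mL) = 24.09 g
potassium nitrate: 0.677 g × (3170 mL / 200 mL) = 10.73 g
thiamine hydrochloride: 0.46 mg × (3170 mL / 200 mL) = 7.29 mg
sorbitol: 7.95 g × (3170 mL / 200 mL) = 126.01 g
sodium bicarbonate: 0.404 g × (3170 mL / 200 mL) = 6.40 g
arabinose: 2.63 g × (3170 mL / 200 mL) = 41.69 g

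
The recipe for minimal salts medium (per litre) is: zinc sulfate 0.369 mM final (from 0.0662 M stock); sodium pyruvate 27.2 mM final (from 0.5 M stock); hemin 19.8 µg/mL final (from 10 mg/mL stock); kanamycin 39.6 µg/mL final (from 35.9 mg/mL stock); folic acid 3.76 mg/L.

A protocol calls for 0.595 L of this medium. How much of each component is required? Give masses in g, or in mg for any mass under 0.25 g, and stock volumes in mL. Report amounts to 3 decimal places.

zinc sulfate 3.317 mL; sodium pyruvate 32.368 mL; hemin 1.178 mL; kanamycin 0.656 mL; folic acid 2.237 mg

Scale factor relative to 1 L: 0.595.
zinc sulfate: dilute stock: 0.369 mM × 595 mL ÷ 66.2 mM = 3.317 mL
sodium pyruvate: dilute stock: 27.2 mM × 595 mL ÷ 500 mM = 32.368 mL
hemin: V = C2·V2/C1 = 19.8 µg/mL × 595 mL ÷ 10000 µg/mL = 1.178 mL
kanamycin: C1V1 = C2V2 → 39.6 µg/mL × 595 mL ÷ 35900 µg/mL = 0.656 mL
folic acid: 3.76 mg/L × 0.595 L = 2.237 mg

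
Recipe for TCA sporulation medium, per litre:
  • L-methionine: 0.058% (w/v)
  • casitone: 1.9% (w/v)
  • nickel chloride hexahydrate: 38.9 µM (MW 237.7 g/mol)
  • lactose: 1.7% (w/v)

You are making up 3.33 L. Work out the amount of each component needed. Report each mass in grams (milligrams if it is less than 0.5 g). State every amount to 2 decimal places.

L-methionine 1.93 g; casitone 63.27 g; nickel chloride hexahydrate 30.79 mg; lactose 56.61 g

Working volume: 3.33 L.
L-methionine: 0.058% w/v = 0.58 g/L → 0.58 × 3.33 L = 1.93 g
casitone: 1.9 g per 100 mL × 3330 mL ÷ 100 = 63.27 g
nickel chloride hexahydrate: 38.9 µmol/L × 237.7 g/mol × 3.33 L ÷ 1000 = 30.79 mg
lactose: 1.7 g per 100 mL × 3330 mL ÷ 100 = 56.61 g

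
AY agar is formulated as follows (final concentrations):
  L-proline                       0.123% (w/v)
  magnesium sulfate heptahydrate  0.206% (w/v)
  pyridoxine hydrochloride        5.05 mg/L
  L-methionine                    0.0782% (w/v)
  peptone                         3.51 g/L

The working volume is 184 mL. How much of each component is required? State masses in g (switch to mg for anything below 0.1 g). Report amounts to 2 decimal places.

Scale factor relative to 1 L: 0.184.
L-proline: 0.123 g per 100 mL × 184 mL ÷ 100 = 0.23 g
magnesium sulfate heptahydrate: 0.206% w/v = 2.06 g/L → 2.06 × 0.184 L = 0.38 g
pyridoxine hydrochloride: 5.05 mg/L × 0.184 L = 0.93 mg
L-methionine: 0.0782% w/v = 0.782 g/L → 0.782 × 0.184 L = 0.14 g
peptone: 3.51 g/L × 0.184 L = 0.65 g

L-proline 0.23 g; magnesium sulfate heptahydrate 0.38 g; pyridoxine hydrochloride 0.93 mg; L-methionine 0.14 g; peptone 0.65 g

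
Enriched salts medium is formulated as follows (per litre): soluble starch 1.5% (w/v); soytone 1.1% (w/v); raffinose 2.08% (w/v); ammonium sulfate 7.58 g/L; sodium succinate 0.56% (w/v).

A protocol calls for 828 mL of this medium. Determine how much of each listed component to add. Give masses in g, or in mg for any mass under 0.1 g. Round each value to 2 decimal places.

Target volume = 828 mL = 0.828 L.
soluble starch: 1.5 g per 100 mL × 828 mL ÷ 100 = 12.42 g
soytone: 1.1% w/v = 11 g/L → 11 × 0.828 L = 9.11 g
raffinose: 2.08 g per 100 mL × 828 mL ÷ 100 = 17.22 g
ammonium sulfate: 7.58 g/L × 0.828 L = 6.28 g
sodium succinate: 0.56% w/v = 5.6 g/L → 5.6 × 0.828 L = 4.64 g

soluble starch 12.42 g; soytone 9.11 g; raffinose 17.22 g; ammonium sulfate 6.28 g; sodium succinate 4.64 g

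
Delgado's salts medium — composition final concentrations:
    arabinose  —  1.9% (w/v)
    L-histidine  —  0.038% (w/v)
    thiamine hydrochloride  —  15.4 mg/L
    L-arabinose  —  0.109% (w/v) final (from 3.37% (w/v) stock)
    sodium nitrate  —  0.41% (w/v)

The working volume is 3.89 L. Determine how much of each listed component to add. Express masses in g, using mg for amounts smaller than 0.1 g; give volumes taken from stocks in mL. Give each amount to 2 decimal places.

Working volume: 3.89 L.
arabinose: 1.9% w/v = 19 g/L → 19 × 3.89 L = 73.91 g
L-histidine: 0.038 g per 100 mL × 3890 mL ÷ 100 = 1.48 g
thiamine hydrochloride: 15.4 mg/L × 3.89 L = 59.91 mg
L-arabinose: C1V1 = C2V2 → 0.109% ÷ 3.37% × 3890 mL = 125.82 mL
sodium nitrate: 0.41% w/v = 4.1 g/L → 4.1 × 3.89 L = 15.95 g

arabinose 73.91 g; L-histidine 1.48 g; thiamine hydrochloride 59.91 mg; L-arabinose 125.82 mL; sodium nitrate 15.95 g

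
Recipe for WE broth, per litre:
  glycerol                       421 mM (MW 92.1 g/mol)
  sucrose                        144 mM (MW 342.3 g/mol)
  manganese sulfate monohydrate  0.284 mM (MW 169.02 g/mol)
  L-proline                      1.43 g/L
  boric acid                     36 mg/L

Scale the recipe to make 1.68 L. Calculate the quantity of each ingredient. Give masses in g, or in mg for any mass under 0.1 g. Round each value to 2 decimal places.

glycerol 65.14 g; sucrose 82.81 g; manganese sulfate monohydrate 80.64 mg; L-proline 2.40 g; boric acid 60.48 mg

Scale factor relative to 1 L: 1.68.
glycerol: 421 mmol/L × 92.1 g/mol × 1.68 L ÷ 1000 = 65.14 g
sucrose: 144 mmol/L × 342.3 g/mol × 1.68 L ÷ 1000 = 82.81 g
manganese sulfate monohydrate: 0.284 mmol/L × 169.02 mg/mmol × 1.68 L = 80.64 mg
L-proline: 1.43 g/L × 1.68 L = 2.40 g
boric acid: 36 mg/L × 1.68 L = 60.48 mg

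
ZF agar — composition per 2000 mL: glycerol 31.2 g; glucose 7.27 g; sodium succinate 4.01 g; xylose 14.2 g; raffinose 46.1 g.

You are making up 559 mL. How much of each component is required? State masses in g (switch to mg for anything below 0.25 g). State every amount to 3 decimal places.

Ratio of target to recipe volume: 559 / 2000 = 0.2795.
glycerol: 31.2 g × (559 mL / 2000 mL) = 8.720 g
glucose: 7.27 g × (559 mL / 2000 mL) = 2.032 g
sodium succinate: 4.01 g × (559 mL / 2000 mL) = 1.121 g
xylose: 14.2 g × (559 mL / 2000 mL) = 3.969 g
raffinose: 46.1 g × (559 mL / 2000 mL) = 12.885 g

glycerol 8.720 g; glucose 2.032 g; sodium succinate 1.121 g; xylose 3.969 g; raffinose 12.885 g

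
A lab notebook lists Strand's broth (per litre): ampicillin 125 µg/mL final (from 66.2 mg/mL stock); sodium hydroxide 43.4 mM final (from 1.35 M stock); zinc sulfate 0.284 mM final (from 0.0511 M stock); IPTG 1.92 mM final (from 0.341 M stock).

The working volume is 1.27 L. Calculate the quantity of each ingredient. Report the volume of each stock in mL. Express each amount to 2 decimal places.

Working volume: 1.27 L.
ampicillin: dilute stock: 125 µg/mL × 1270 mL ÷ 66200 µg/mL = 2.40 mL
sodium hydroxide: V = C2·V2/C1 = 43.4 mM × 1270 mL ÷ 1350 mM = 40.83 mL
zinc sulfate: dilute stock: 0.284 mM × 1270 mL ÷ 51.1 mM = 7.06 mL
IPTG: dilute stock: 1.92 mM × 1270 mL ÷ 341 mM = 7.15 mL

ampicillin 2.40 mL; sodium hydroxide 40.83 mL; zinc sulfate 7.06 mL; IPTG 7.15 mL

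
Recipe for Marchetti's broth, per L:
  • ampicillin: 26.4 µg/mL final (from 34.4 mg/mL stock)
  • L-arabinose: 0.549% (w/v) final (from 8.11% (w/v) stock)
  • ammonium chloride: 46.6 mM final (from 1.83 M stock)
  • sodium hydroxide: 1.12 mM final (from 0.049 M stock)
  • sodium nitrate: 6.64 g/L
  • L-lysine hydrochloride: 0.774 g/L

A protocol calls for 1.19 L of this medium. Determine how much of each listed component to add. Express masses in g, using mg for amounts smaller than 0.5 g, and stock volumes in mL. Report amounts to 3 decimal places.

ampicillin 0.913 mL; L-arabinose 80.556 mL; ammonium chloride 30.303 mL; sodium hydroxide 27.200 mL; sodium nitrate 7.902 g; L-lysine hydrochloride 0.921 g

Scale factor relative to 1 L: 1.19.
ampicillin: V = C2·V2/C1 = 26.4 µg/mL × 1190 mL ÷ 34400 µg/mL = 0.913 mL
L-arabinose: C1V1 = C2V2 → 0.549% ÷ 8.11% × 1190 mL = 80.556 mL
ammonium chloride: C1V1 = C2V2 → 46.6 mM × 1190 mL ÷ 1830 mM = 30.303 mL
sodium hydroxide: V = C2·V2/C1 = 1.12 mM × 1190 mL ÷ 49 mM = 27.200 mL
sodium nitrate: 6.64 g/L × 1.19 L = 7.902 g
L-lysine hydrochloride: 0.774 g/L × 1.19 L = 0.921 g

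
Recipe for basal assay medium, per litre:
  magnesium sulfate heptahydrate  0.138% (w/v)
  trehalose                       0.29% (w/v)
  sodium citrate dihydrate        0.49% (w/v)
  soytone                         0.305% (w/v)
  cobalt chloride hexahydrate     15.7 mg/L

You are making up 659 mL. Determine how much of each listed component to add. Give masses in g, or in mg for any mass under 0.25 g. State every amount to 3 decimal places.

Scale factor relative to 1 L: 0.659.
magnesium sulfate heptahydrate: 0.138 g per 100 mL × 659 mL ÷ 100 = 0.909 g
trehalose: 0.29% w/v = 2.9 g/L → 2.9 × 0.659 L = 1.911 g
sodium citrate dihydrate: 0.49 g per 100 mL × 659 mL ÷ 100 = 3.229 g
soytone: 0.305 g per 100 mL × 659 mL ÷ 100 = 2.010 g
cobalt chloride hexahydrate: 15.7 mg/L × 0.659 L = 10.346 mg

magnesium sulfate heptahydrate 0.909 g; trehalose 1.911 g; sodium citrate dihydrate 3.229 g; soytone 2.010 g; cobalt chloride hexahydrate 10.346 mg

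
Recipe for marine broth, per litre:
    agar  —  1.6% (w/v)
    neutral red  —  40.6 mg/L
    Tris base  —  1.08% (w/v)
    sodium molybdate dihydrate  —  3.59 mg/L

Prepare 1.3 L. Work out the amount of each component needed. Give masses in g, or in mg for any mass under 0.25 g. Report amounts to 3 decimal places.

Scale factor relative to 1 L: 1.3.
agar: 1.6% w/v = 16 g/L → 16 × 1.3 L = 20.800 g
neutral red: 40.6 mg/L × 1.3 L = 52.780 mg
Tris base: 1.08% w/v = 10.8 g/L → 10.8 × 1.3 L = 14.040 g
sodium molybdate dihydrate: 3.59 mg/L × 1.3 L = 4.667 mg

agar 20.800 g; neutral red 52.780 mg; Tris base 14.040 g; sodium molybdate dihydrate 4.667 mg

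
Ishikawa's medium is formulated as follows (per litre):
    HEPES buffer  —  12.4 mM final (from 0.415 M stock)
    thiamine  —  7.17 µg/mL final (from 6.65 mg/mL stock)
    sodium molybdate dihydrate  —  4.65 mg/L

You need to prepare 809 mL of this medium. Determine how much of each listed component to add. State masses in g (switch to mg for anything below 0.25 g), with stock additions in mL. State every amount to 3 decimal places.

HEPES buffer 24.173 mL; thiamine 0.872 mL; sodium molybdate dihydrate 3.762 mg

Target volume = 809 mL = 0.809 L.
HEPES buffer: dilute stock: 12.4 mM × 809 mL ÷ 415 mM = 24.173 mL
thiamine: C1V1 = C2V2 → 7.17 µg/mL × 809 mL ÷ 6650 µg/mL = 0.872 mL
sodium molybdate dihydrate: 4.65 mg/L × 0.809 L = 3.762 mg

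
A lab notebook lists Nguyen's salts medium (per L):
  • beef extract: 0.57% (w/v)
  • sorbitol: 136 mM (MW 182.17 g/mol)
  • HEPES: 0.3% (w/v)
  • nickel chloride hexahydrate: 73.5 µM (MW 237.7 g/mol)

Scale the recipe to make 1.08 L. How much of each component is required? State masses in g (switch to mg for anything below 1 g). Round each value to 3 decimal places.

Working volume: 1.08 L.
beef extract: 0.57% w/v = 5.7 g/L → 5.7 × 1.08 L = 6.156 g
sorbitol: 136 mmol/L × 182.17 g/mol × 1.08 L ÷ 1000 = 26.757 g
HEPES: 0.3% w/v = 3 g/L → 3 × 1.08 L = 3.240 g
nickel chloride hexahydrate: 73.5 µmol/L × 237.7 g/mol × 1.08 L ÷ 1000 = 18.869 mg

beef extract 6.156 g; sorbitol 26.757 g; HEPES 3.240 g; nickel chloride hexahydrate 18.869 mg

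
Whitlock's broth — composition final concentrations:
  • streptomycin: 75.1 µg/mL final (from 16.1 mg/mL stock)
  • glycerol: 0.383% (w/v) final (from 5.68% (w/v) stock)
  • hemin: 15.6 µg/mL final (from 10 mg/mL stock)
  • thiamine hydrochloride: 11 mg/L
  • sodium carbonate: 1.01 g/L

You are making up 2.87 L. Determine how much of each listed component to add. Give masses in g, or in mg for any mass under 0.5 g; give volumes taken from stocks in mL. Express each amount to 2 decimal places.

Working volume: 2.87 L.
streptomycin: dilute stock: 75.1 µg/mL × 2870 mL ÷ 16100 µg/mL = 13.39 mL
glycerol: C1V1 = C2V2 → 0.383% ÷ 5.68% × 2870 mL = 193.52 mL
hemin: C1V1 = C2V2 → 15.6 µg/mL × 2870 mL ÷ 10000 µg/mL = 4.48 mL
thiamine hydrochloride: 11 mg/L × 2.87 L = 31.57 mg
sodium carbonate: 1.01 g/L × 2.87 L = 2.90 g

streptomycin 13.39 mL; glycerol 193.52 mL; hemin 4.48 mL; thiamine hydrochloride 31.57 mg; sodium carbonate 2.90 g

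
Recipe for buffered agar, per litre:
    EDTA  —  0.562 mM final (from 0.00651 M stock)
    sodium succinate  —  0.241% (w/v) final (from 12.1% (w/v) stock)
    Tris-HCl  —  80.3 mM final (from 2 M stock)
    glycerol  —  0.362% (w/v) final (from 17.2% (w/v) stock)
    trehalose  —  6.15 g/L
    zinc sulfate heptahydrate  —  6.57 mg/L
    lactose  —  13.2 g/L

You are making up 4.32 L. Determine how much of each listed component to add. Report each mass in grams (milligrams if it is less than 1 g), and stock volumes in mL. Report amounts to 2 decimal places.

Scale factor relative to 1 L: 4.32.
EDTA: C1V1 = C2V2 → 0.562 mM × 4320 mL ÷ 6.51 mM = 372.94 mL
sodium succinate: V = C2·V2/C1 = 0.241% ÷ 12.1% × 4320 mL = 86.04 mL
Tris-HCl: dilute stock: 80.3 mM × 4320 mL ÷ 2000 mM = 173.45 mL
glycerol: dilute stock: 0.362% ÷ 17.2% × 4320 mL = 90.92 mL
trehalose: 6.15 g/L × 4.32 L = 26.57 g
zinc sulfate heptahydrate: 6.57 mg/L × 4.32 L = 28.38 mg
lactose: 13.2 g/L × 4.32 L = 57.02 g

EDTA 372.94 mL; sodium succinate 86.04 mL; Tris-HCl 173.45 mL; glycerol 90.92 mL; trehalose 26.57 g; zinc sulfate heptahydrate 28.38 mg; lactose 57.02 g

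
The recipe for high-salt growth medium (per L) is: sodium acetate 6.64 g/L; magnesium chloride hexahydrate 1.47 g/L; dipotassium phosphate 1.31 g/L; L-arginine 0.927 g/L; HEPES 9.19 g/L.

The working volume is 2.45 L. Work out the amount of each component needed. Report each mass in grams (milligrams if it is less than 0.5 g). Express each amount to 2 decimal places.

Scale factor relative to 1 L: 2.45.
sodium acetate: 6.64 g/L × 2.45 L = 16.27 g
magnesium chloride hexahydrate: 1.47 g/L × 2.45 L = 3.60 g
dipotassium phosphate: 1.31 g/L × 2.45 L = 3.21 g
L-arginine: 0.927 g/L × 2.45 L = 2.27 g
HEPES: 9.19 g/L × 2.45 L = 22.52 g

sodium acetate 16.27 g; magnesium chloride hexahydrate 3.60 g; dipotassium phosphate 3.21 g; L-arginine 2.27 g; HEPES 22.52 g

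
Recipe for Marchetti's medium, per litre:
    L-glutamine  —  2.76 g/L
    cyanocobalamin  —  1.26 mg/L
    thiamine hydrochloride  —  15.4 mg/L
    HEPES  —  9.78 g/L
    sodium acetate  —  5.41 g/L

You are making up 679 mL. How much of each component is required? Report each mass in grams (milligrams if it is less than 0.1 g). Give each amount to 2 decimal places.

L-glutamine 1.87 g; cyanocobalamin 0.86 mg; thiamine hydrochloride 10.46 mg; HEPES 6.64 g; sodium acetate 3.67 g

Working volume: 679 mL = 0.679 L.
L-glutamine: 2.76 g/L × 0.679 L = 1.87 g
cyanocobalamin: 1.26 mg/L × 0.679 L = 0.86 mg
thiamine hydrochloride: 15.4 mg/L × 0.679 L = 10.46 mg
HEPES: 9.78 g/L × 0.679 L = 6.64 g
sodium acetate: 5.41 g/L × 0.679 L = 3.67 g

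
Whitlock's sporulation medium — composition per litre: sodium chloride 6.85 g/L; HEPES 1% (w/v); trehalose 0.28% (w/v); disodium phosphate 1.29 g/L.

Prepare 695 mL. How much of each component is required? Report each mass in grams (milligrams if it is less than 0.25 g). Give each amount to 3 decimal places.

sodium chloride 4.761 g; HEPES 6.950 g; trehalose 1.946 g; disodium phosphate 0.897 g

Working volume: 695 mL = 0.695 L.
sodium chloride: 6.85 g/L × 0.695 L = 4.761 g
HEPES: 1 g per 100 mL × 695 mL ÷ 100 = 6.950 g
trehalose: 0.28 g per 100 mL × 695 mL ÷ 100 = 1.946 g
disodium phosphate: 1.29 g/L × 0.695 L = 0.897 g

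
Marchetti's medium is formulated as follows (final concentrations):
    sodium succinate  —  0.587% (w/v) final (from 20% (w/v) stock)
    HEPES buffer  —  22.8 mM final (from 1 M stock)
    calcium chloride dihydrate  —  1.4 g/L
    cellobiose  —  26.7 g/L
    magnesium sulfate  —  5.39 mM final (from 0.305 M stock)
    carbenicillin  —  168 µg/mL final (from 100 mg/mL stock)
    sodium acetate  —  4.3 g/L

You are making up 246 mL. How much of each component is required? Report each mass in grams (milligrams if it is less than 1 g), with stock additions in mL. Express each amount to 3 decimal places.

sodium succinate 7.220 mL; HEPES buffer 5.609 mL; calcium chloride dihydrate 344.400 mg; cellobiose 6.568 g; magnesium sulfate 4.347 mL; carbenicillin 0.413 mL; sodium acetate 1.058 g

Scale factor relative to 1 L: 0.246.
sodium succinate: V = C2·V2/C1 = 0.587% ÷ 20% × 246 mL = 7.220 mL
HEPES buffer: dilute stock: 22.8 mM × 246 mL ÷ 1000 mM = 5.609 mL
calcium chloride dihydrate: 1.4 g/L × 0.246 L = 0.3444 g = 344.400 mg
cellobiose: 26.7 g/L × 0.246 L = 6.568 g
magnesium sulfate: dilute stock: 5.39 mM × 246 mL ÷ 305 mM = 4.347 mL
carbenicillin: V = C2·V2/C1 = 168 µg/mL × 246 mL ÷ 100000 µg/mL = 0.413 mL
sodium acetate: 4.3 g/L × 0.246 L = 1.058 g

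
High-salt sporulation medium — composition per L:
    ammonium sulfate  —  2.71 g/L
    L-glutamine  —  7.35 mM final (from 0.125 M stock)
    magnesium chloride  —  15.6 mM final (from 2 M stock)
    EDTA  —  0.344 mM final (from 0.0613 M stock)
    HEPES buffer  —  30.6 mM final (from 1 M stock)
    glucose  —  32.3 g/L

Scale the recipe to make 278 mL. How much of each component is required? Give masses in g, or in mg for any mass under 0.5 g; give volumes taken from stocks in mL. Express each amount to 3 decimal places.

ammonium sulfate 0.753 g; L-glutamine 16.346 mL; magnesium chloride 2.168 mL; EDTA 1.560 mL; HEPES buffer 8.507 mL; glucose 8.979 g

Target volume = 278 mL = 0.278 L.
ammonium sulfate: 2.71 g/L × 0.278 L = 0.753 g
L-glutamine: dilute stock: 7.35 mM × 278 mL ÷ 125 mM = 16.346 mL
magnesium chloride: V = C2·V2/C1 = 15.6 mM × 278 mL ÷ 2000 mM = 2.168 mL
EDTA: V = C2·V2/C1 = 0.344 mM × 278 mL ÷ 61.3 mM = 1.560 mL
HEPES buffer: dilute stock: 30.6 mM × 278 mL ÷ 1000 mM = 8.507 mL
glucose: 32.3 g/L × 0.278 L = 8.979 g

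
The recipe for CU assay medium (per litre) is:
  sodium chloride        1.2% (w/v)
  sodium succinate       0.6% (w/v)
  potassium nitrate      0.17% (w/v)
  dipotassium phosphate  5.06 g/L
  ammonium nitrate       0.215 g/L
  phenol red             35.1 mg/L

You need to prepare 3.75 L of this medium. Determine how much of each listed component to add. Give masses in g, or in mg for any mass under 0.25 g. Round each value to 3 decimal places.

sodium chloride 45.000 g; sodium succinate 22.500 g; potassium nitrate 6.375 g; dipotassium phosphate 18.975 g; ammonium nitrate 0.806 g; phenol red 131.625 mg

Working volume: 3.75 L.
sodium chloride: 1.2 g per 100 mL × 3750 mL ÷ 100 = 45.000 g
sodium succinate: 0.6% w/v = 6 g/L → 6 × 3.75 L = 22.500 g
potassium nitrate: 0.17% w/v = 1.7 g/L → 1.7 × 3.75 L = 6.375 g
dipotassium phosphate: 5.06 g/L × 3.75 L = 18.975 g
ammonium nitrate: 0.215 g/L × 3.75 L = 0.806 g
phenol red: 35.1 mg/L × 3.75 L = 131.625 mg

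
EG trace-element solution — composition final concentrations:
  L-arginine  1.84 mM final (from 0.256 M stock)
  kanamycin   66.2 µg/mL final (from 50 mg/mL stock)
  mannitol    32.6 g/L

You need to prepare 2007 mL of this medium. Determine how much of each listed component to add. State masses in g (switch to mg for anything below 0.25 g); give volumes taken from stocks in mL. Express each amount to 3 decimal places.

L-arginine 14.425 mL; kanamycin 2.657 mL; mannitol 65.428 g

Working volume: 2007 mL = 2.007 L.
L-arginine: dilute stock: 1.84 mM × 2007 mL ÷ 256 mM = 14.425 mL
kanamycin: V = C2·V2/C1 = 66.2 µg/mL × 2007 mL ÷ 50000 µg/mL = 2.657 mL
mannitol: 32.6 g/L × 2.007 L = 65.428 g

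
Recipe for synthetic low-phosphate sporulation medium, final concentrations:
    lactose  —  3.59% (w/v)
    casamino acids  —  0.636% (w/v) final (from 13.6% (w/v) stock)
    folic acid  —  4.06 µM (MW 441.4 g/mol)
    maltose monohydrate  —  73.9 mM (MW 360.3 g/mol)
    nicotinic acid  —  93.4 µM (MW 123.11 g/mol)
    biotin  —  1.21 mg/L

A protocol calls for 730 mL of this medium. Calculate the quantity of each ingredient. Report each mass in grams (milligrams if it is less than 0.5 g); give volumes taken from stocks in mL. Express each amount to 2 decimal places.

Working volume: 730 mL = 0.73 L.
lactose: 3.59 g per 100 mL × 730 mL ÷ 100 = 26.21 g
casamino acids: V = C2·V2/C1 = 0.636% ÷ 13.6% × 730 mL = 34.14 mL
folic acid: 4.06 µmol/L × 441.4 g/mol × 0.73 L ÷ 1000 = 1.31 mg
maltose monohydrate: 73.9 mmol/L × 360.3 g/mol × 0.73 L ÷ 1000 = 19.44 g
nicotinic acid: 93.4 µmol/L × 123.11 g/mol × 0.73 L ÷ 1000 = 8.39 mg
biotin: 1.21 mg/L × 0.73 L = 0.88 mg

lactose 26.21 g; casamino acids 34.14 mL; folic acid 1.31 mg; maltose monohydrate 19.44 g; nicotinic acid 8.39 mg; biotin 0.88 mg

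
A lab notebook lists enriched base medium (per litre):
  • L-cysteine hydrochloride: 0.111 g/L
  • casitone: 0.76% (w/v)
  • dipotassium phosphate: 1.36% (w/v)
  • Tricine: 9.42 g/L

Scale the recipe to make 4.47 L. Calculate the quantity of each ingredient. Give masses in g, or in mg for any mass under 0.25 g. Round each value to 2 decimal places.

Working volume: 4.47 L.
L-cysteine hydrochloride: 0.111 g/L × 4.47 L = 0.50 g
casitone: 0.76 g per 100 mL × 4470 mL ÷ 100 = 33.97 g
dipotassium phosphate: 1.36 g per 100 mL × 4470 mL ÷ 100 = 60.79 g
Tricine: 9.42 g/L × 4.47 L = 42.11 g

L-cysteine hydrochloride 0.50 g; casitone 33.97 g; dipotassium phosphate 60.79 g; Tricine 42.11 g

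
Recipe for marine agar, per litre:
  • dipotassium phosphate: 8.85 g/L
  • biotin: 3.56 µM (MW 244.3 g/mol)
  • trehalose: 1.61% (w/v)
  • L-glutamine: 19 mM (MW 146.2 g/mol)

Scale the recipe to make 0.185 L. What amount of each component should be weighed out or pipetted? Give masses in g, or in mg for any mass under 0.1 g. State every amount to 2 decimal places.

dipotassium phosphate 1.64 g; biotin 0.16 mg; trehalose 2.98 g; L-glutamine 0.51 g

Working volume: 0.185 L.
dipotassium phosphate: 8.85 g/L × 0.185 L = 1.64 g
biotin: 3.56 µmol/L × 244.3 g/mol × 0.185 L ÷ 1000 = 0.16 mg
trehalose: 1.61% w/v = 16.1 g/L → 16.1 × 0.185 L = 2.98 g
L-glutamine: 19 mmol/L × 146.2 g/mol × 0.185 L ÷ 1000 = 0.51 g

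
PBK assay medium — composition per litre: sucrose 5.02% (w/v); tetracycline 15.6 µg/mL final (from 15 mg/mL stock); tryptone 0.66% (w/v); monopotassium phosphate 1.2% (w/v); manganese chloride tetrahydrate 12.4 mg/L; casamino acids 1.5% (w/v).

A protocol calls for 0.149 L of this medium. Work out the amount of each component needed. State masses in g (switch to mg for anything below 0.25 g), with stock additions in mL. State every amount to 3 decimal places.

Scale factor relative to 1 L: 0.149.
sucrose: 5.02 g per 100 mL × 149 mL ÷ 100 = 7.480 g
tetracycline: V = C2·V2/C1 = 15.6 µg/mL × 149 mL ÷ 15000 µg/mL = 0.155 mL
tryptone: 0.66 g per 100 mL × 149 mL ÷ 100 = 0.983 g
monopotassium phosphate: 1.2 g per 100 mL × 149 mL ÷ 100 = 1.788 g
manganese chloride tetrahydrate: 12.4 mg/L × 0.149 L = 1.848 mg
casamino acids: 1.5% w/v = 15 g/L → 15 × 0.149 L = 2.235 g

sucrose 7.480 g; tetracycline 0.155 mL; tryptone 0.983 g; monopotassium phosphate 1.788 g; manganese chloride tetrahydrate 1.848 mg; casamino acids 2.235 g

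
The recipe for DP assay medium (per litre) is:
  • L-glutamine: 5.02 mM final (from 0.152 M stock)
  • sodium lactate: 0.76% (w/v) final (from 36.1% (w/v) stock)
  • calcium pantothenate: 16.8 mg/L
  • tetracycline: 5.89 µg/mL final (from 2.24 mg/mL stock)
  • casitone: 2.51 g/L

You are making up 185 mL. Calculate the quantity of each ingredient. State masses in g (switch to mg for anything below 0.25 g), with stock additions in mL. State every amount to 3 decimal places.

Working volume: 185 mL = 0.185 L.
L-glutamine: V = C2·V2/C1 = 5.02 mM × 185 mL ÷ 152 mM = 6.110 mL
sodium lactate: dilute stock: 0.76% ÷ 36.1% × 185 mL = 3.895 mL
calcium pantothenate: 16.8 mg/L × 0.185 L = 3.108 mg
tetracycline: dilute stock: 5.89 µg/mL × 185 mL ÷ 2240 µg/mL = 0.486 mL
casitone: 2.51 g/L × 0.185 L = 0.464 g

L-glutamine 6.110 mL; sodium lactate 3.895 mL; calcium pantothenate 3.108 mg; tetracycline 0.486 mL; casitone 0.464 g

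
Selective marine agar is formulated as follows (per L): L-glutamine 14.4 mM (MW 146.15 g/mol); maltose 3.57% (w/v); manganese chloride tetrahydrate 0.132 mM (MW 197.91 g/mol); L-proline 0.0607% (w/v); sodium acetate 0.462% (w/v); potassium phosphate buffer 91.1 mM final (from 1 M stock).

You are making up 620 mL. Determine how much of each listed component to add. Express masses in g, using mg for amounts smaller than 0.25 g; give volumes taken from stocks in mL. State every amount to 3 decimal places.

L-glutamine 1.305 g; maltose 22.134 g; manganese chloride tetrahydrate 16.197 mg; L-proline 0.376 g; sodium acetate 2.864 g; potassium phosphate buffer 56.482 mL

Scale factor relative to 1 L: 0.62.
L-glutamine: 14.4 mmol/L × 146.15 g/mol × 0.62 L ÷ 1000 = 1.305 g
maltose: 3.57% w/v = 35.7 g/L → 35.7 × 0.62 L = 22.134 g
manganese chloride tetrahydrate: 0.132 mmol/L × 197.91 mg/mmol × 0.62 L = 16.197 mg
L-proline: 0.0607% w/v = 0.607 g/L → 0.607 × 0.62 L = 0.376 g
sodium acetate: 0.462 g per 100 mL × 620 mL ÷ 100 = 2.864 g
potassium phosphate buffer: V = C2·V2/C1 = 91.1 mM × 620 mL ÷ 1000 mM = 56.482 mL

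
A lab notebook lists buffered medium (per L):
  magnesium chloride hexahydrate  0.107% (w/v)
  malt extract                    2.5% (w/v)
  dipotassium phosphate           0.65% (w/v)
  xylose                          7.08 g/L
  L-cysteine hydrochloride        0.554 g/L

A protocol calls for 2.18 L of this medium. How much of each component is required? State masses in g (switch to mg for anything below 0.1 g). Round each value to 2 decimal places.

magnesium chloride hexahydrate 2.33 g; malt extract 54.50 g; dipotassium phosphate 14.17 g; xylose 15.43 g; L-cysteine hydrochloride 1.21 g

Scale factor relative to 1 L: 2.18.
magnesium chloride hexahydrate: 0.107 g per 100 mL × 2180 mL ÷ 100 = 2.33 g
malt extract: 2.5 g per 100 mL × 2180 mL ÷ 100 = 54.50 g
dipotassium phosphate: 0.65 g per 100 mL × 2180 mL ÷ 100 = 14.17 g
xylose: 7.08 g/L × 2.18 L = 15.43 g
L-cysteine hydrochloride: 0.554 g/L × 2.18 L = 1.21 g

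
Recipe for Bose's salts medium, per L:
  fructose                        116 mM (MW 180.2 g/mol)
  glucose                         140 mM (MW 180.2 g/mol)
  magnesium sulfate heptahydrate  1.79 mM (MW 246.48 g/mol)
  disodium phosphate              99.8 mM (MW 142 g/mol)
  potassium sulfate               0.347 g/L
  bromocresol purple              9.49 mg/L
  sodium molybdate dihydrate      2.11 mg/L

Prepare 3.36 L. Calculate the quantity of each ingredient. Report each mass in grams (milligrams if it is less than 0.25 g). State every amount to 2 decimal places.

Working volume: 3.36 L.
fructose: 116 mmol/L × 180.2 g/mol × 3.36 L ÷ 1000 = 70.23 g
glucose: 140 mmol/L × 180.2 g/mol × 3.36 L ÷ 1000 = 84.77 g
magnesium sulfate heptahydrate: 1.79 mmol/L × 246.48 g/mol × 3.36 L ÷ 1000 = 1.48 g
disodium phosphate: 99.8 mmol/L × 142 g/mol × 3.36 L ÷ 1000 = 47.62 g
potassium sulfate: 0.347 g/L × 3.36 L = 1.17 g
bromocresol purple: 9.49 mg/L × 3.36 L = 31.89 mg
sodium molybdate dihydrate: 2.11 mg/L × 3.36 L = 7.09 mg

fructose 70.23 g; glucose 84.77 g; magnesium sulfate heptahydrate 1.48 g; disodium phosphate 47.62 g; potassium sulfate 1.17 g; bromocresol purple 31.89 mg; sodium molybdate dihydrate 7.09 mg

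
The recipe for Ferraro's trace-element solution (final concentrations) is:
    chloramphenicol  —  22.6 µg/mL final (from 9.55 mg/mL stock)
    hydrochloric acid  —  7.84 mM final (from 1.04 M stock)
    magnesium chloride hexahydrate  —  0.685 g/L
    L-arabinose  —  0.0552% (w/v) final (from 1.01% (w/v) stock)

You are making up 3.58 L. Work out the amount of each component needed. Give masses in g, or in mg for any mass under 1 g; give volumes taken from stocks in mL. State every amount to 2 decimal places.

chloramphenicol 8.47 mL; hydrochloric acid 26.99 mL; magnesium chloride hexahydrate 2.45 g; L-arabinose 195.66 mL

Scale factor relative to 1 L: 3.58.
chloramphenicol: V = C2·V2/C1 = 22.6 µg/mL × 3580 mL ÷ 9550 µg/mL = 8.47 mL
hydrochloric acid: dilute stock: 7.84 mM × 3580 mL ÷ 1040 mM = 26.99 mL
magnesium chloride hexahydrate: 0.685 g/L × 3.58 L = 2.45 g
L-arabinose: C1V1 = C2V2 → 0.0552% ÷ 1.01% × 3580 mL = 195.66 mL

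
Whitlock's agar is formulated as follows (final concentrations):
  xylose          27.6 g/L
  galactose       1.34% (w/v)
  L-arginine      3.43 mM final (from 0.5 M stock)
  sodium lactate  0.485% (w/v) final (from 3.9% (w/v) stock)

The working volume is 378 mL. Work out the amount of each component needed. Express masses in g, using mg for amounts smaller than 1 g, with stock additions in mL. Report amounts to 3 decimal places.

Scale factor relative to 1 L: 0.378.
xylose: 27.6 g/L × 0.378 L = 10.433 g
galactose: 1.34 g per 100 mL × 378 mL ÷ 100 = 5.065 g
L-arginine: V = C2·V2/C1 = 3.43 mM × 378 mL ÷ 500 mM = 2.593 mL
sodium lactate: V = C2·V2/C1 = 0.485% ÷ 3.9% × 378 mL = 47.008 mL

xylose 10.433 g; galactose 5.065 g; L-arginine 2.593 mL; sodium lactate 47.008 mL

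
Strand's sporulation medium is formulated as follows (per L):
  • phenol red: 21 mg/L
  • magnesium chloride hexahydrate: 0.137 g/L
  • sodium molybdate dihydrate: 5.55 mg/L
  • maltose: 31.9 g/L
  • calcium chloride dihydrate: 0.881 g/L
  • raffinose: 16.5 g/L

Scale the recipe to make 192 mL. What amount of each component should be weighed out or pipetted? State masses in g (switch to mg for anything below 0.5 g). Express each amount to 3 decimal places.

Target volume = 192 mL = 0.192 L.
phenol red: 21 mg/L × 0.192 L = 4.032 mg
magnesium chloride hexahydrate: 0.137 g/L × 0.192 L = 0.026304 g = 26.304 mg
sodium molybdate dihydrate: 5.55 mg/L × 0.192 L = 1.066 mg
maltose: 31.9 g/L × 0.192 L = 6.125 g
calcium chloride dihydrate: 0.881 g/L × 0.192 L = 0.169152 g = 169.152 mg
raffinose: 16.5 g/L × 0.192 L = 3.168 g

phenol red 4.032 mg; magnesium chloride hexahydrate 26.304 mg; sodium molybdate dihydrate 1.066 mg; maltose 6.125 g; calcium chloride dihydrate 169.152 mg; raffinose 3.168 g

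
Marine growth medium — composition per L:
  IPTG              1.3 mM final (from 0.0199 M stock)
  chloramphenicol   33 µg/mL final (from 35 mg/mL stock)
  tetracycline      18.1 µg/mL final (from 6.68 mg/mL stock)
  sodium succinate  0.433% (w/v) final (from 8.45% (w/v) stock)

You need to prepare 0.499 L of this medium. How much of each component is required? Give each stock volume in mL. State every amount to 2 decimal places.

IPTG 32.60 mL; chloramphenicol 0.47 mL; tetracycline 1.35 mL; sodium succinate 25.57 mL

Scale factor relative to 1 L: 0.499.
IPTG: V = C2·V2/C1 = 1.3 mM × 499 mL ÷ 19.9 mM = 32.60 mL
chloramphenicol: C1V1 = C2V2 → 33 µg/mL × 499 mL ÷ 35000 µg/mL = 0.47 mL
tetracycline: dilute stock: 18.1 µg/mL × 499 mL ÷ 6680 µg/mL = 1.35 mL
sodium succinate: V = C2·V2/C1 = 0.433% ÷ 8.45% × 499 mL = 25.57 mL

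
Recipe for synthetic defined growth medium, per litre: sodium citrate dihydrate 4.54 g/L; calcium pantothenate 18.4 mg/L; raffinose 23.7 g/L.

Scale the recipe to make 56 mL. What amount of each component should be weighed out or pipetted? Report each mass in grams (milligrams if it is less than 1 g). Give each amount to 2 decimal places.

sodium citrate dihydrate 254.24 mg; calcium pantothenate 1.03 mg; raffinose 1.33 g

Scale factor relative to 1 L: 0.056.
sodium citrate dihydrate: 4.54 g/L × 0.056 L = 0.25424 g = 254.24 mg
calcium pantothenate: 18.4 mg/L × 0.056 L = 1.03 mg
raffinose: 23.7 g/L × 0.056 L = 1.33 g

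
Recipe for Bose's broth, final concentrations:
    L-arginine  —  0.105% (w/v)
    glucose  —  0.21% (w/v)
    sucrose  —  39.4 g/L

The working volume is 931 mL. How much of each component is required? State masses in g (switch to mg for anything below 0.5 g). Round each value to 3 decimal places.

L-arginine 0.978 g; glucose 1.955 g; sucrose 36.681 g

Scale factor relative to 1 L: 0.931.
L-arginine: 0.105% w/v = 1.05 g/L → 1.05 × 0.931 L = 0.978 g
glucose: 0.21% w/v = 2.1 g/L → 2.1 × 0.931 L = 1.955 g
sucrose: 39.4 g/L × 0.931 L = 36.681 g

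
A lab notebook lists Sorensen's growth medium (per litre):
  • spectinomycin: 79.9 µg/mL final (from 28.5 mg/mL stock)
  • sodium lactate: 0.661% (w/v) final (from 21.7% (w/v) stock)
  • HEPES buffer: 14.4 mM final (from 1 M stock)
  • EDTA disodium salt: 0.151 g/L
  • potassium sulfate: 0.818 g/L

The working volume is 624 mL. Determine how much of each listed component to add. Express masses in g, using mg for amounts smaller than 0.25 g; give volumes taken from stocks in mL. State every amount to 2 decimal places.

Target volume = 624 mL = 0.624 L.
spectinomycin: C1V1 = C2V2 → 79.9 µg/mL × 624 mL ÷ 28500 µg/mL = 1.75 mL
sodium lactate: C1V1 = C2V2 → 0.661% ÷ 21.7% × 624 mL = 19.01 mL
HEPES buffer: dilute stock: 14.4 mM × 624 mL ÷ 1000 mM = 8.99 mL
EDTA disodium salt: 0.151 g/L × 0.624 L = 0.094224 g = 94.22 mg
potassium sulfate: 0.818 g/L × 0.624 L = 0.51 g

spectinomycin 1.75 mL; sodium lactate 19.01 mL; HEPES buffer 8.99 mL; EDTA disodium salt 94.22 mg; potassium sulfate 0.51 g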